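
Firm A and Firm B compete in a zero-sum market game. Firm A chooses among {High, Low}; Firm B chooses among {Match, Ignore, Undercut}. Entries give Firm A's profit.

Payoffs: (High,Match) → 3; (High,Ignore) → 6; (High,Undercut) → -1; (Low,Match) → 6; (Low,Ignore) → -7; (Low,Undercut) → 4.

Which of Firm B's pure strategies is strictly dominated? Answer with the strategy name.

Match

Undercut holds Firm A's payoff strictly below Match in every row: -1 < 3, 4 < 6.
So Match is strictly dominated for Firm B.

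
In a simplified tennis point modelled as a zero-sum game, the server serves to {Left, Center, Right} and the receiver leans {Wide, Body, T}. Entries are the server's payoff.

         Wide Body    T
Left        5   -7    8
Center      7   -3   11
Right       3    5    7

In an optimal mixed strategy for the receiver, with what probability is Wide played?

2/3

Row minima: Left → -7, Center → -3, Right → 3; maximin = 3.
Column maxima: Wide → 7, Body → 5, T → 11; minimax = 5.
3 ≠ 5, so there is no saddle point; optimal play is mixed.
Left is strictly dominated by Center, so the server never plays it.
T is strictly dominated by Wide (it gives the server strictly more in every row), so the receiver never plays it.
On the remaining 2×2 (Center, Right vs Wide, Body):
Let the server play Center with probability p. Expected payoff against Wide: 7p + 3(1−p) = 4p + 3; against Body: (-3)p + 5(1−p) = −8p + 5.
Setting these equal: 4p + 3 = −8p + 5 ⇒ 12p = 2 ⇒ p = 1/6, and the value is (4)·(1/6) + 3 = 11/3.
For the receiver: with q = P(Wide), equating Center's and Right's payoffs gives 10q − 3 = −2q + 5 ⇒ q = 2/3.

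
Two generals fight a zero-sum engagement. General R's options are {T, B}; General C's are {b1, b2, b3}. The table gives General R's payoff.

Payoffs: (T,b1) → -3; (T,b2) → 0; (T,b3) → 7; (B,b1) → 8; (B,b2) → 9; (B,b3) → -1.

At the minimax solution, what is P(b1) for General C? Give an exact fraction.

Row minima: T → -3, B → -1; maximin = -1.
Column maxima: b1 → 8, b2 → 9, b3 → 7; minimax = 7.
-1 ≠ 7, so there is no saddle point; optimal play is mixed.
b2 is strictly dominated by b1 (it gives General R strictly more in every row), so General C never plays it.
On the remaining 2×2 (T, B vs b1, b3):
Let General R play T with probability p. Expected payoff against b1: (-3)p + 8(1−p) = −11p + 8; against b3: 7p + (-1)(1−p) = 8p − 1.
Setting these equal: −11p + 8 = 8p − 1 ⇒ −19p = -9 ⇒ p = 9/19, and the value is (-11)·(9/19) + 8 = 53/19.
For General C: with q = P(b1), equating T's and B's payoffs gives −10q + 7 = 9q − 1 ⇒ q = 8/19.

8/19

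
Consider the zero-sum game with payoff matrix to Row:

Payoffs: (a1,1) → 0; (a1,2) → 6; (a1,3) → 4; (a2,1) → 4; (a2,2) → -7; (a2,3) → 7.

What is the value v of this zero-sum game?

Row minima: a1 → 0, a2 → -7; maximin = 0.
Column maxima: 1 → 4, 2 → 6, 3 → 7; minimax = 4.
0 ≠ 4, so there is no saddle point; optimal play is mixed.
3 is strictly dominated by 1 (it gives Row strictly more in every row), so Column never plays it.
On the remaining 2×2 (a1, a2 vs 1, 2):
Let Row play a1 with probability p. Expected payoff against 1: 0p + 4(1−p) = −4p + 4; against 2: 6p + (-7)(1−p) = 13p − 7.
Setting these equal: −4p + 4 = 13p − 7 ⇒ −17p = -11 ⇒ p = 11/17, and the value is (-4)·(11/17) + 4 = 24/17.
For Column: with q = P(1), equating a1's and a2's payoffs gives −6q + 6 = 11q − 7 ⇒ q = 13/17.

24/17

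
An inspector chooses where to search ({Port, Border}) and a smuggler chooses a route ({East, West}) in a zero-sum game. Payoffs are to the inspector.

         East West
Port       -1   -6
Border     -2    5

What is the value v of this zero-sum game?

-17/12

Row minima: Port → -6, Border → -2; maximin = -2.
Column maxima: East → -1, West → 5; minimax = -1.
-2 ≠ -1, so there is no saddle point; optimal play is mixed.
Let the inspector play Port with probability p. Expected payoff against East: (-1)p + (-2)(1−p) = p − 2; against West: (-6)p + 5(1−p) = −11p + 5.
Setting these equal: p − 2 = −11p + 5 ⇒ 12p = 7 ⇒ p = 7/12, and the value is (1)·(7/12) − 2 = -17/12.
For the smuggler: with q = P(East), equating Port's and Border's payoffs gives 5q − 6 = −7q + 5 ⇒ q = 11/12.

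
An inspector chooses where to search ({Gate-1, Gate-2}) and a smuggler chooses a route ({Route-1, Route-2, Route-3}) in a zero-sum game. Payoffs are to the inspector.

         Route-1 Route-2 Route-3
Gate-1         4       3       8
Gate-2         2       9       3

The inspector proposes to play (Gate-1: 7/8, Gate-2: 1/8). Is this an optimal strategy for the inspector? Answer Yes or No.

Against Route-1 this mix gives (7/8)·4 + (1/8)·2 = 15/4.
Against Route-2 this mix gives (7/8)·3 + (1/8)·9 = 15/4.
Against Route-3 this mix gives (7/8)·8 + (1/8)·3 = 59/8.
All of the smuggler's active replies (Route-1, Route-2) yield 15/4, and no column does worse for the inspector. The mix makes the smuggler indifferent and guarantees 15/4, so it is optimal.

Yes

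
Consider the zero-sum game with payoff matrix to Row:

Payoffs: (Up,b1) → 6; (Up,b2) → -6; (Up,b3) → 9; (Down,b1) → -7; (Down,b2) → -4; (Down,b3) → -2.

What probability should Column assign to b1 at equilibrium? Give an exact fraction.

2/15

Row minima: Up → -6, Down → -7; maximin = -6.
Column maxima: b1 → 6, b2 → -4, b3 → 9; minimax = -4.
-6 ≠ -4, so there is no saddle point; optimal play is mixed.
b3 is strictly dominated by b1 (it gives Row strictly more in every row), so Column never plays it.
On the remaining 2×2 (Up, Down vs b1, b2):
Let Row play Up with probability p. Expected payoff against b1: 6p + (-7)(1−p) = 13p − 7; against b2: (-6)p + (-4)(1−p) = −2p − 4.
Setting these equal: 13p − 7 = −2p − 4 ⇒ 15p = 3 ⇒ p = 1/5, and the value is (13)·(1/5) − 7 = -22/5.
For Column: with q = P(b1), equating Up's and Down's payoffs gives 12q − 6 = −3q − 4 ⇒ q = 2/15.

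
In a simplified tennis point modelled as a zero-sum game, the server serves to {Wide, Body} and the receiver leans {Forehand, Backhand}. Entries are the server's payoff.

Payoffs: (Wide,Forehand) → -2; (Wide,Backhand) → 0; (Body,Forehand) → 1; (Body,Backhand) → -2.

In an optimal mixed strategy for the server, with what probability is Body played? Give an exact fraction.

2/5

Row minima: Wide → -2, Body → -2; maximin = -2.
Column maxima: Forehand → 1, Backhand → 0; minimax = 0.
-2 ≠ 0, so there is no saddle point; optimal play is mixed.
Let the server play Wide with probability p. Expected payoff against Forehand: (-2)p + 1(1−p) = −3p + 1; against Backhand: 0p + (-2)(1−p) = 2p − 2.
Setting these equal: −3p + 1 = 2p − 2 ⇒ −5p = -3 ⇒ p = 3/5, and the value is (-3)·(3/5) + 1 = -4/5.
For the receiver: with q = P(Forehand), equating Wide's and Body's payoffs gives −2q = 3q − 2 ⇒ q = 2/5.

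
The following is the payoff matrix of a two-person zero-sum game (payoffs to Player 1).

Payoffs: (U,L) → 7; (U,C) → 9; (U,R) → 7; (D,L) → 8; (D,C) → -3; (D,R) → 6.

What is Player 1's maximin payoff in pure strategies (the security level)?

7

Row minima: U → 7, D → -3.
The best of these is 7.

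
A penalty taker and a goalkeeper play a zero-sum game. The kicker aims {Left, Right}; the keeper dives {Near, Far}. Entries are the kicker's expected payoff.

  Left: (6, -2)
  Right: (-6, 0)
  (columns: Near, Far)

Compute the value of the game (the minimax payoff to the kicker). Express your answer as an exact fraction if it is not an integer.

Row minima: Left → -2, Right → -6; maximin = -2.
Column maxima: Near → 6, Far → 0; minimax = 0.
-2 ≠ 0, so there is no saddle point; optimal play is mixed.
Let the kicker play Left with probability p. Expected payoff against Near: 6p + (-6)(1−p) = 12p − 6; against Far: (-2)p + 0(1−p) = −2p.
Setting these equal: 12p − 6 = −2p ⇒ 14p = 6 ⇒ p = 3/7, and the value is (12)·(3/7) − 6 = -6/7.
For the keeper: with q = P(Near), equating Left's and Right's payoffs gives 8q − 2 = −6q ⇒ q = 1/7.

-6/7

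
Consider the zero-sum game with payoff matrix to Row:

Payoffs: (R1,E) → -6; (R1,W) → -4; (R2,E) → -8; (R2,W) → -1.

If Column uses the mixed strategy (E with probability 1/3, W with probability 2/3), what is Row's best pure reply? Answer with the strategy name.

R2

Expected payoff of R1: (1/3)·(-6) + (2/3)·(-4) = -14/3.
Expected payoff of R2: (1/3)·(-8) + (2/3)·(-1) = -10/3.
The largest is -10/3, so Row's best response is R2.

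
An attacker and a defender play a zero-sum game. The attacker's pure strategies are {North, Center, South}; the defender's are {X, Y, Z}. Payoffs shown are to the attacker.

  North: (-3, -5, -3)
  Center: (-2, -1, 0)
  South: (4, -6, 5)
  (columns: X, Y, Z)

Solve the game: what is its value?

-16/11

Row minima: North → -5, Center → -2, South → -6; maximin = -2.
Column maxima: X → 4, Y → -1, Z → 5; minimax = -1.
-2 ≠ -1, so there is no saddle point; optimal play is mixed.
North is strictly dominated by Center, so the attacker never plays it.
With North eliminated, Z is strictly dominated by X (it gives the attacker strictly more in every remaining row), so the defender never plays it.
On the remaining 2×2 (Center, South vs X, Y):
Let the attacker play Center with probability p. Expected payoff against X: (-2)p + 4(1−p) = −6p + 4; against Y: (-1)p + (-6)(1−p) = 5p − 6.
Setting these equal: −6p + 4 = 5p − 6 ⇒ −11p = -10 ⇒ p = 10/11, and the value is (-6)·(10/11) + 4 = -16/11.
For the defender: with q = P(X), equating Center's and South's payoffs gives −q − 1 = 10q − 6 ⇒ q = 5/11.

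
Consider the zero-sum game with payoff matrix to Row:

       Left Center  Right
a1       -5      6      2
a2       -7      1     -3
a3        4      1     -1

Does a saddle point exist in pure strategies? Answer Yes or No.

No

Row minima: a1 → -5, a2 → -7, a3 → -1; maximin = -1.
Column maxima: Left → 4, Center → 6, Right → 2; minimax = 2.
-1 ≠ 2, so no pure-strategy equilibrium exists.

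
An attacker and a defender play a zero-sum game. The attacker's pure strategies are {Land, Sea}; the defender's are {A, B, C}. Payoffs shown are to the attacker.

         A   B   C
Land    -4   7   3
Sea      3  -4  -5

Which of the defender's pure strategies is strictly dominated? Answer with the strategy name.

C holds the attacker's payoff strictly below B in every row: 3 < 7, -5 < -4.
So B is strictly dominated for the defender.

B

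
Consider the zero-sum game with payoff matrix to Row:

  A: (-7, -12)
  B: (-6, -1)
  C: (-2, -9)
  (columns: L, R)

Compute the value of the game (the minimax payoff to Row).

-13/3

Row minima: A → -12, B → -6, C → -9; maximin = -6.
Column maxima: L → -2, R → -1; minimax = -2.
-6 ≠ -2, so there is no saddle point; optimal play is mixed.
A is strictly dominated by B, so Row never plays it.
On the remaining 2×2 (B, C vs L, R):
Let Row play B with probability p. Expected payoff against L: (-6)p + (-2)(1−p) = −4p − 2; against R: (-1)p + (-9)(1−p) = 8p − 9.
Setting these equal: −4p − 2 = 8p − 9 ⇒ −12p = -7 ⇒ p = 7/12, and the value is (-4)·(7/12) − 2 = -13/3.
For Column: with q = P(L), equating B's and C's payoffs gives −5q − 1 = 7q − 9 ⇒ q = 2/3.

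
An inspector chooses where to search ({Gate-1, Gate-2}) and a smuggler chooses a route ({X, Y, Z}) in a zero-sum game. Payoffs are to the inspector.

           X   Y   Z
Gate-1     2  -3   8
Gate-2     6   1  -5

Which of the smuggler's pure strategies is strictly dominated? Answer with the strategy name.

Y holds the inspector's payoff strictly below X in every row: -3 < 2, 1 < 6.
So X is strictly dominated for the smuggler.

X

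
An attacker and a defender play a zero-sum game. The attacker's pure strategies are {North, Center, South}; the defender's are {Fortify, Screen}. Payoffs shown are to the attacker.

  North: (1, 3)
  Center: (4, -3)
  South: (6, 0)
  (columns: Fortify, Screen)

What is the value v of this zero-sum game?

Row minima: North → 1, Center → -3, South → 0; maximin = 1.
Column maxima: Fortify → 6, Screen → 3; minimax = 3.
1 ≠ 3, so there is no saddle point; optimal play is mixed.
Center is strictly dominated by South, so the attacker never plays it.
On the remaining 2×2 (North, South vs Fortify, Screen):
Let the attacker play North with probability p. Expected payoff against Fortify: 1p + 6(1−p) = −5p + 6; against Screen: 3p + 0(1−p) = 3p.
Setting these equal: −5p + 6 = 3p ⇒ −8p = -6 ⇒ p = 3/4, and the value is (-5)·(3/4) + 6 = 9/4.
For the defender: with q = P(Fortify), equating North's and South's payoffs gives −2q + 3 = 6q ⇒ q = 3/8.

9/4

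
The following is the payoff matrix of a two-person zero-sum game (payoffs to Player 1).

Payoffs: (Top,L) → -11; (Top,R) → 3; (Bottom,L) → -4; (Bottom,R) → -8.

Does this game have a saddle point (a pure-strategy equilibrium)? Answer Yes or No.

No

Row minima: Top → -11, Bottom → -8; maximin = -8.
Column maxima: L → -4, R → 3; minimax = -4.
-8 ≠ -4, so no pure-strategy equilibrium exists.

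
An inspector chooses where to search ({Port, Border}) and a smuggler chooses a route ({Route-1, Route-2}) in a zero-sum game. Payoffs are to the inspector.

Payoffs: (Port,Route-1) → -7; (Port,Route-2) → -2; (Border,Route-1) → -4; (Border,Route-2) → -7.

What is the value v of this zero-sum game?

Row minima: Port → -7, Border → -7; maximin = -7.
Column maxima: Route-1 → -4, Route-2 → -2; minimax = -4.
-7 ≠ -4, so there is no saddle point; optimal play is mixed.
Let the inspector play Port with probability p. Expected payoff against Route-1: (-7)p + (-4)(1−p) = −3p − 4; against Route-2: (-2)p + (-7)(1−p) = 5p − 7.
Setting these equal: −3p − 4 = 5p − 7 ⇒ −8p = -3 ⇒ p = 3/8, and the value is (-3)·(3/8) − 4 = -41/8.
For the smuggler: with q = P(Route-1), equating Port's and Border's payoffs gives −5q − 2 = 3q − 7 ⇒ q = 5/8.

-41/8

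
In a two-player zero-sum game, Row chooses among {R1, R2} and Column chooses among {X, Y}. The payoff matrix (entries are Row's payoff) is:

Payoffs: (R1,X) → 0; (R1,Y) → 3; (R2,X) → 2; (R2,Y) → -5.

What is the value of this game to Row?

Row minima: R1 → 0, R2 → -5; maximin = 0.
Column maxima: X → 2, Y → 3; minimax = 2.
0 ≠ 2, so there is no saddle point; optimal play is mixed.
Let Row play R1 with probability p. Expected payoff against X: 0p + 2(1−p) = −2p + 2; against Y: 3p + (-5)(1−p) = 8p − 5.
Setting these equal: −2p + 2 = 8p − 5 ⇒ −10p = -7 ⇒ p = 7/10, and the value is (-2)·(7/10) + 2 = 3/5.
For Column: with q = P(X), equating R1's and R2's payoffs gives −3q + 3 = 7q − 5 ⇒ q = 4/5.

3/5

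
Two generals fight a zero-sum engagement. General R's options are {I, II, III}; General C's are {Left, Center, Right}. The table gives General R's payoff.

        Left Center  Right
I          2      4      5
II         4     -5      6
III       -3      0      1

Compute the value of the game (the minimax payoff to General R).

Row minima: I → 2, II → -5, III → -3; maximin = 2.
Column maxima: Left → 4, Center → 4, Right → 6; minimax = 4.
2 ≠ 4, so there is no saddle point; optimal play is mixed.
III is strictly dominated by I, so General R never plays it.
Right is strictly dominated by Left (it gives General R strictly more in every row), so General C never plays it.
On the remaining 2×2 (I, II vs Left, Center):
Let General R play I with probability p. Expected payoff against Left: 2p + 4(1−p) = −2p + 4; against Center: 4p + (-5)(1−p) = 9p − 5.
Setting these equal: −2p + 4 = 9p − 5 ⇒ −11p = -9 ⇒ p = 9/11, and the value is (-2)·(9/11) + 4 = 26/11.
For General C: with q = P(Left), equating I's and II's payoffs gives −2q + 4 = 9q − 5 ⇒ q = 9/11.

26/11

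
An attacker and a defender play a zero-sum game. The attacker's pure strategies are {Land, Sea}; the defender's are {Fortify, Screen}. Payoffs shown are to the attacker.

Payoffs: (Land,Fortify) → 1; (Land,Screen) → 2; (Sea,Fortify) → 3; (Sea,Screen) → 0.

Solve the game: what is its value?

Row minima: Land → 1, Sea → 0; maximin = 1.
Column maxima: Fortify → 3, Screen → 2; minimax = 2.
1 ≠ 2, so there is no saddle point; optimal play is mixed.
Let the attacker play Land with probability p. Expected payoff against Fortify: 1p + 3(1−p) = −2p + 3; against Screen: 2p + 0(1−p) = 2p.
Setting these equal: −2p + 3 = 2p ⇒ −4p = -3 ⇒ p = 3/4, and the value is (-2)·(3/4) + 3 = 3/2.
For the defender: with q = P(Fortify), equating Land's and Sea's payoffs gives −q + 2 = 3q ⇒ q = 1/2.

3/2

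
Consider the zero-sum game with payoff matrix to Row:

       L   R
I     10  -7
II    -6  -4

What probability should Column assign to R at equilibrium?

Row minima: I → -7, II → -6; maximin = -6.
Column maxima: L → 10, R → -4; minimax = -4.
-6 ≠ -4, so there is no saddle point; optimal play is mixed.
Let Row play I with probability p. Expected payoff against L: 10p + (-6)(1−p) = 16p − 6; against R: (-7)p + (-4)(1−p) = −3p − 4.
Setting these equal: 16p − 6 = −3p − 4 ⇒ 19p = 2 ⇒ p = 2/19, and the value is (16)·(2/19) − 6 = -82/19.
For Column: with q = P(L), equating I's and II's payoffs gives 17q − 7 = −2q − 4 ⇒ q = 3/19.

16/19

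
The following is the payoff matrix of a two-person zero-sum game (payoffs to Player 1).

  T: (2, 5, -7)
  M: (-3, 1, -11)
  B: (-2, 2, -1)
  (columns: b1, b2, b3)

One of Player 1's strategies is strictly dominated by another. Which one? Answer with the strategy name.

T gives a strictly higher payoff than M against every column: 2 > -3, 5 > 1, -7 > -11.
So M is strictly dominated and Player 1 never plays it.

M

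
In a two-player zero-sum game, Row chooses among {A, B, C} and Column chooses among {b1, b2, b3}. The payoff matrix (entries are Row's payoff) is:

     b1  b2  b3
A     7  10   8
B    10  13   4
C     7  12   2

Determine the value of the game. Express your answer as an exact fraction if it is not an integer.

52/7

Row minima: A → 7, B → 4, C → 2; maximin = 7.
Column maxima: b1 → 10, b2 → 13, b3 → 8; minimax = 8.
7 ≠ 8, so there is no saddle point; optimal play is mixed.
C is strictly dominated by B, so Row never plays it.
b2 is strictly dominated by b1 (it gives Row strictly more in every row), so Column never plays it.
On the remaining 2×2 (A, B vs b1, b3):
Let Row play A with probability p. Expected payoff against b1: 7p + 10(1−p) = −3p + 10; against b3: 8p + 4(1−p) = 4p + 4.
Setting these equal: −3p + 10 = 4p + 4 ⇒ −7p = -6 ⇒ p = 6/7, and the value is (-3)·(6/7) + 10 = 52/7.
For Column: with q = P(b1), equating A's and B's payoffs gives −q + 8 = 6q + 4 ⇒ q = 4/7.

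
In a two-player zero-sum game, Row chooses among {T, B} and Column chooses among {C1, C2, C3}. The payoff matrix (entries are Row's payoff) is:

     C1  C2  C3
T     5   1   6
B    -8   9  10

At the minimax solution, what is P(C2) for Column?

13/21

Row minima: T → 1, B → -8; maximin = 1.
Column maxima: C1 → 5, C2 → 9, C3 → 10; minimax = 5.
1 ≠ 5, so there is no saddle point; optimal play is mixed.
C3 is strictly dominated by C1 (it gives Row strictly more in every row), so Column never plays it.
On the remaining 2×2 (T, B vs C1, C2):
Let Row play T with probability p. Expected payoff against C1: 5p + (-8)(1−p) = 13p − 8; against C2: 1p + 9(1−p) = −8p + 9.
Setting these equal: 13p − 8 = −8p + 9 ⇒ 21p = 17 ⇒ p = 17/21, and the value is (13)·(17/21) − 8 = 53/21.
For Column: with q = P(C1), equating T's and B's payoffs gives 4q + 1 = −17q + 9 ⇒ q = 8/21.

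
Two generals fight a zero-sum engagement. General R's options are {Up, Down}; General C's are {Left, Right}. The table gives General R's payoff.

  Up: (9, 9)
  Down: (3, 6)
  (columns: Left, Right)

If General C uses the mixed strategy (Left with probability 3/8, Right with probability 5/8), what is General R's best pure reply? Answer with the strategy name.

Expected payoff of Up: (3/8)·9 + (5/8)·9 = 9.
Expected payoff of Down: (3/8)·3 + (5/8)·6 = 39/8.
The largest is 9, so General R's best response is Up.

Up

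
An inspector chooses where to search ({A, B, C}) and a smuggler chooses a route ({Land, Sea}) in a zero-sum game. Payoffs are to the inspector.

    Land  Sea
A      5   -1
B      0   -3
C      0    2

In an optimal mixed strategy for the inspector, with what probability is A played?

Row minima: A → -1, B → -3, C → 0; maximin = 0.
Column maxima: Land → 5, Sea → 2; minimax = 2.
0 ≠ 2, so there is no saddle point; optimal play is mixed.
B is strictly dominated by A, so the inspector never plays it.
On the remaining 2×2 (A, C vs Land, Sea):
Let the inspector play A with probability p. Expected payoff against Land: 5p + 0(1−p) = 5p; against Sea: (-1)p + 2(1−p) = −3p + 2.
Setting these equal: 5p = −3p + 2 ⇒ 8p = 2 ⇒ p = 1/4, and the value is (5)·(1/4) = 5/4.
For the smuggler: with q = P(Land), equating A's and C's payoffs gives 6q − 1 = −2q + 2 ⇒ q = 3/8.

1/4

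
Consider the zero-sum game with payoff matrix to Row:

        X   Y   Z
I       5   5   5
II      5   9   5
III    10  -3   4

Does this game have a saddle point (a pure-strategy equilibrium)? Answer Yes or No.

Row minima: I → 5, II → 5, III → -3; maximin = 5.
Column maxima: X → 10, Y → 9, Z → 5; minimax = 5.
maximin = minimax = 5, so a saddle point exists.

Yes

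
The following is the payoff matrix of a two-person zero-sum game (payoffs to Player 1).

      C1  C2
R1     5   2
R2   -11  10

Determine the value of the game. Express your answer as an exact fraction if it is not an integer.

3

Row minima: R1 → 2, R2 → -11; maximin = 2.
Column maxima: C1 → 5, C2 → 10; minimax = 5.
2 ≠ 5, so there is no saddle point; optimal play is mixed.
Let Player 1 play R1 with probability p. Expected payoff against C1: 5p + (-11)(1−p) = 16p − 11; against C2: 2p + 10(1−p) = −8p + 10.
Setting these equal: 16p − 11 = −8p + 10 ⇒ 24p = 21 ⇒ p = 7/8, and the value is (16)·(7/8) − 11 = 3.
For Player 2: with q = P(C1), equating R1's and R2's payoffs gives 3q + 2 = −21q + 10 ⇒ q = 1/3.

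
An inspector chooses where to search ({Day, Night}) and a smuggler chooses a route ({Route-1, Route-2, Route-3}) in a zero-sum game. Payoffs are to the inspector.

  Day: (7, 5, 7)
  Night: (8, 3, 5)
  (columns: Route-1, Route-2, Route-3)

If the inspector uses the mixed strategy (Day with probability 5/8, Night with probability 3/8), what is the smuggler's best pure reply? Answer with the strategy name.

If the smuggler plays Route-1, the inspector's expected payoff is (5/8)·7 + (3/8)·8 = 59/8.
If the smuggler plays Route-2, the inspector's expected payoff is (5/8)·5 + (3/8)·3 = 17/4.
If the smuggler plays Route-3, the inspector's expected payoff is (5/8)·7 + (3/8)·5 = 25/4.
The smuggler minimizes the inspector's payoff; the smallest is 17/4, so the best response is Route-2.

Route-2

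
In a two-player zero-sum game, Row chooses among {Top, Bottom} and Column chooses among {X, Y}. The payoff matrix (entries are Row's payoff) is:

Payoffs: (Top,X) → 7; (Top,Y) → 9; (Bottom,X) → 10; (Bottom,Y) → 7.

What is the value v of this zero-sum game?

41/5

Row minima: Top → 7, Bottom → 7; maximin = 7.
Column maxima: X → 10, Y → 9; minimax = 9.
7 ≠ 9, so there is no saddle point; optimal play is mixed.
Let Row play Top with probability p. Expected payoff against X: 7p + 10(1−p) = −3p + 10; against Y: 9p + 7(1−p) = 2p + 7.
Setting these equal: −3p + 10 = 2p + 7 ⇒ −5p = -3 ⇒ p = 3/5, and the value is (-3)·(3/5) + 10 = 41/5.
For Column: with q = P(X), equating Top's and Bottom's payoffs gives −2q + 9 = 3q + 7 ⇒ q = 2/5.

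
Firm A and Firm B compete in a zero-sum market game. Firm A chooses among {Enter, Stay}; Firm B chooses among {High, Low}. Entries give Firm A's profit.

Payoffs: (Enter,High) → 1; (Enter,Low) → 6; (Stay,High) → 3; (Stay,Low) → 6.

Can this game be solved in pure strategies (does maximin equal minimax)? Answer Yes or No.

Yes

Row minima: Enter → 1, Stay → 3; maximin = 3.
Column maxima: High → 3, Low → 6; minimax = 3.
maximin = minimax = 3, so a saddle point exists.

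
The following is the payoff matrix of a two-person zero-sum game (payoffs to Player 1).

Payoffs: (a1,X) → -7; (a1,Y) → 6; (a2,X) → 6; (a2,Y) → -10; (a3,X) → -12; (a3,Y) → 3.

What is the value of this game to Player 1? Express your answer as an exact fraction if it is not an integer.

-34/29

Row minima: a1 → -7, a2 → -10, a3 → -12; maximin = -7.
Column maxima: X → 6, Y → 6; minimax = 6.
-7 ≠ 6, so there is no saddle point; optimal play is mixed.
a3 is strictly dominated by a1, so Player 1 never plays it.
On the remaining 2×2 (a1, a2 vs X, Y):
Let Player 1 play a1 with probability p. Expected payoff against X: (-7)p + 6(1−p) = −13p + 6; against Y: 6p + (-10)(1−p) = 16p − 10.
Setting these equal: −13p + 6 = 16p − 10 ⇒ −29p = -16 ⇒ p = 16/29, and the value is (-13)·(16/29) + 6 = -34/29.
For Player 2: with q = P(X), equating a1's and a2's payoffs gives −13q + 6 = 16q − 10 ⇒ q = 16/29.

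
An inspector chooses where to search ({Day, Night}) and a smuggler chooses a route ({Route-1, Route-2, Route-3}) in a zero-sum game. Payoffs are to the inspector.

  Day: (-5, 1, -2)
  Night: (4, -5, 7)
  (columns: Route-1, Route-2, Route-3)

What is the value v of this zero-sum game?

-7/5

Row minima: Day → -5, Night → -5; maximin = -5.
Column maxima: Route-1 → 4, Route-2 → 1, Route-3 → 7; minimax = 1.
-5 ≠ 1, so there is no saddle point; optimal play is mixed.
Route-3 is strictly dominated by Route-1 (it gives the inspector strictly more in every row), so the smuggler never plays it.
On the remaining 2×2 (Day, Night vs Route-1, Route-2):
Let the inspector play Day with probability p. Expected payoff against Route-1: (-5)p + 4(1−p) = −9p + 4; against Route-2: 1p + (-5)(1−p) = 6p − 5.
Setting these equal: −9p + 4 = 6p − 5 ⇒ −15p = -9 ⇒ p = 3/5, and the value is (-9)·(3/5) + 4 = -7/5.
For the smuggler: with q = P(Route-1), equating Day's and Night's payoffs gives −6q + 1 = 9q − 5 ⇒ q = 2/5.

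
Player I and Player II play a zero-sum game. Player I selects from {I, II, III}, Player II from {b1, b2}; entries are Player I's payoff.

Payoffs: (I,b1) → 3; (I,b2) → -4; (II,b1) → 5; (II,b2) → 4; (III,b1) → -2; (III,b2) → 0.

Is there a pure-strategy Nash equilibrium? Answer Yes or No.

Yes

Row minima: I → -4, II → 4, III → -2; maximin = 4.
Column maxima: b1 → 5, b2 → 4; minimax = 4.
maximin = minimax = 4, so a saddle point exists.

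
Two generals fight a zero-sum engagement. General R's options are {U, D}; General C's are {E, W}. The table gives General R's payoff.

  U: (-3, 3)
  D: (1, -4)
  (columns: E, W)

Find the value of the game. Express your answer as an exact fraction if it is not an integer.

-9/11

Row minima: U → -3, D → -4; maximin = -3.
Column maxima: E → 1, W → 3; minimax = 1.
-3 ≠ 1, so there is no saddle point; optimal play is mixed.
Let General R play U with probability p. Expected payoff against E: (-3)p + 1(1−p) = −4p + 1; against W: 3p + (-4)(1−p) = 7p − 4.
Setting these equal: −4p + 1 = 7p − 4 ⇒ −11p = -5 ⇒ p = 5/11, and the value is (-4)·(5/11) + 1 = -9/11.
For General C: with q = P(E), equating U's and D's payoffs gives −6q + 3 = 5q − 4 ⇒ q = 7/11.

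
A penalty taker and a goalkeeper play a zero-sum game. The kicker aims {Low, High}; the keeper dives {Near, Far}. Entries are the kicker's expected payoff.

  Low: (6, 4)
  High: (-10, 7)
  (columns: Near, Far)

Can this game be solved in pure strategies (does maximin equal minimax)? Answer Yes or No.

No

Row minima: Low → 4, High → -10; maximin = 4.
Column maxima: Near → 6, Far → 7; minimax = 6.
4 ≠ 6, so no pure-strategy equilibrium exists.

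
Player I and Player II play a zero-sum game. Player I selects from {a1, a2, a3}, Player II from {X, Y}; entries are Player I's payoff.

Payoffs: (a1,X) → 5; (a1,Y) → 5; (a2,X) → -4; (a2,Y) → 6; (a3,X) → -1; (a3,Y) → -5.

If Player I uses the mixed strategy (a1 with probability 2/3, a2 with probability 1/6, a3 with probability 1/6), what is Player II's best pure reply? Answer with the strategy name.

If Player II plays X, Player I's expected payoff is (2/3)·5 + (1/6)·(-4) + (1/6)·(-1) = 5/2.
If Player II plays Y, Player I's expected payoff is (2/3)·5 + (1/6)·6 + (1/6)·(-5) = 7/2.
Player II minimizes Player I's payoff; the smallest is 5/2, so the best response is X.

X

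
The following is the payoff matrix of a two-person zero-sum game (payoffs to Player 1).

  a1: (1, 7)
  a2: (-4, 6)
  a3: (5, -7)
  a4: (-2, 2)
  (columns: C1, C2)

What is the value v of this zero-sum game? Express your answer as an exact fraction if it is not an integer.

7/3

Row minima: a1 → 1, a2 → -4, a3 → -7, a4 → -2; maximin = 1.
Column maxima: C1 → 5, C2 → 7; minimax = 5.
1 ≠ 5, so there is no saddle point; optimal play is mixed.
a2 is strictly dominated by a1, so Player 1 never plays it.
a4 is strictly dominated by a1, so Player 1 never plays it.
On the remaining 2×2 (a1, a3 vs C1, C2):
Let Player 1 play a1 with probability p. Expected payoff against C1: 1p + 5(1−p) = −4p + 5; against C2: 7p + (-7)(1−p) = 14p − 7.
Setting these equal: −4p + 5 = 14p − 7 ⇒ −18p = -12 ⇒ p = 2/3, and the value is (-4)·(2/3) + 5 = 7/3.
For Player 2: with q = P(C1), equating a1's and a3's payoffs gives −6q + 7 = 12q − 7 ⇒ q = 7/9.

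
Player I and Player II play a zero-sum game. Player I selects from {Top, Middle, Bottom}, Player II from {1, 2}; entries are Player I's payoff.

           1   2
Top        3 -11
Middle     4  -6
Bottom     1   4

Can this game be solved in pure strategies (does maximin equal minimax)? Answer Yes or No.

Row minima: Top → -11, Middle → -6, Bottom → 1; maximin = 1.
Column maxima: 1 → 4, 2 → 4; minimax = 4.
1 ≠ 4, so no pure-strategy equilibrium exists.

No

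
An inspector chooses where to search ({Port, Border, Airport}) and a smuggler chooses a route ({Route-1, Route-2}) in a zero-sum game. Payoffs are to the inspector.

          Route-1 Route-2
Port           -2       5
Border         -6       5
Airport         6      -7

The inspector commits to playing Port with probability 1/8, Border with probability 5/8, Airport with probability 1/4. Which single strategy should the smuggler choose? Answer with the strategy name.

Route-1

If the smuggler plays Route-1, the inspector's expected payoff is (1/8)·(-2) + (5/8)·(-6) + (1/4)·6 = -5/2.
If the smuggler plays Route-2, the inspector's expected payoff is (1/8)·5 + (5/8)·5 + (1/4)·(-7) = 2.
The smuggler minimizes the inspector's payoff; the smallest is -5/2, so the best response is Route-1.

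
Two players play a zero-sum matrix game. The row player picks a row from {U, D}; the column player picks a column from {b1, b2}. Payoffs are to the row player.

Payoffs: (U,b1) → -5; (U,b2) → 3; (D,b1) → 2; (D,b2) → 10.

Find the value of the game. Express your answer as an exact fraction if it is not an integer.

Row minima: U → -5, D → 2; maximin = 2.
Column maxima: b1 → 2, b2 → 10; minimax = 2.
Since maximin = minimax = 2, there is a saddle point and the value is 2.

2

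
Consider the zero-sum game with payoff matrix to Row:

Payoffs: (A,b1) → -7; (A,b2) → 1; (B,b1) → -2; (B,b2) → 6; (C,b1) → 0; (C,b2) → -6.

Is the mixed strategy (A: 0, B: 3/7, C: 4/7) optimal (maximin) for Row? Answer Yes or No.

Against b1 this mix gives (3/7)·(-2) + (4/7)·0 = -6/7.
Against b2 this mix gives (3/7)·6 + (4/7)·(-6) = -6/7.
All of Column's active replies (b1, b2) yield -6/7, and no column does worse for Row. The mix makes Column indifferent and guarantees -6/7, so it is optimal.

Yes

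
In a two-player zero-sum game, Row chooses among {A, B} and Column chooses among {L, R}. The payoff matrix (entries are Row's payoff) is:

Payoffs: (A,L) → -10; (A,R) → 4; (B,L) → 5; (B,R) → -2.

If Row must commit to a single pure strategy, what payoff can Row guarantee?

-2

Row minima: A → -10, B → -2.
The best of these is -2.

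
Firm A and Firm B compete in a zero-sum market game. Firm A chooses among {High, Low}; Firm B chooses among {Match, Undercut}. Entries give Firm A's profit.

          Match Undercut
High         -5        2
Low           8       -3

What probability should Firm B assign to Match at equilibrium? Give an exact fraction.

Row minima: High → -5, Low → -3; maximin = -3.
Column maxima: Match → 8, Undercut → 2; minimax = 2.
-3 ≠ 2, so there is no saddle point; optimal play is mixed.
Let Firm A play High with probability p. Expected payoff against Match: (-5)p + 8(1−p) = −13p + 8; against Undercut: 2p + (-3)(1−p) = 5p − 3.
Setting these equal: −13p + 8 = 5p − 3 ⇒ −18p = -11 ⇒ p = 11/18, and the value is (-13)·(11/18) + 8 = 1/18.
For Firm B: with q = P(Match), equating High's and Low's payoffs gives −7q + 2 = 11q − 3 ⇒ q = 5/18.

5/18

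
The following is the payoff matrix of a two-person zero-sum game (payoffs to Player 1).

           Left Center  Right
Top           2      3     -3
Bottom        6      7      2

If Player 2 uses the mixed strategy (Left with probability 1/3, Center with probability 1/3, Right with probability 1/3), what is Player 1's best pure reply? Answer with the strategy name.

Bottom

Expected payoff of Top: (1/3)·2 + (1/3)·3 + (1/3)·(-3) = 2/3.
Expected payoff of Bottom: (1/3)·6 + (1/3)·7 + (1/3)·2 = 5.
The largest is 5, so Player 1's best response is Bottom.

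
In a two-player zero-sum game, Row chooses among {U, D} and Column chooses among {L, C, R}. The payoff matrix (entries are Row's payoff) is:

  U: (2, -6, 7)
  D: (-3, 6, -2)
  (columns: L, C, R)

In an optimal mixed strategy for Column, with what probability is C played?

Row minima: U → -6, D → -3; maximin = -3.
Column maxima: L → 2, C → 6, R → 7; minimax = 2.
-3 ≠ 2, so there is no saddle point; optimal play is mixed.
R is strictly dominated by L (it gives Row strictly more in every row), so Column never plays it.
On the remaining 2×2 (U, D vs L, C):
Let Row play U with probability p. Expected payoff against L: 2p + (-3)(1−p) = 5p − 3; against C: (-6)p + 6(1−p) = −12p + 6.
Setting these equal: 5p − 3 = −12p + 6 ⇒ 17p = 9 ⇒ p = 9/17, and the value is (5)·(9/17) − 3 = -6/17.
For Column: with q = P(L), equating U's and D's payoffs gives 8q − 6 = −9q + 6 ⇒ q = 12/17.

5/17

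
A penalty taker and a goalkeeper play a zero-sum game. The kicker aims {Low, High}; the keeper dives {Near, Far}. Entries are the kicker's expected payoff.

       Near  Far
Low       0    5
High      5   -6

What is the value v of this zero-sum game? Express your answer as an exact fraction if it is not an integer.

Row minima: Low → 0, High → -6; maximin = 0.
Column maxima: Near → 5, Far → 5; minimax = 5.
0 ≠ 5, so there is no saddle point; optimal play is mixed.
Let the kicker play Low with probability p. Expected payoff against Near: 0p + 5(1−p) = −5p + 5; against Far: 5p + (-6)(1−p) = 11p − 6.
Setting these equal: −5p + 5 = 11p − 6 ⇒ −16p = -11 ⇒ p = 11/16, and the value is (-5)·(11/16) + 5 = 25/16.
For the keeper: with q = P(Near), equating Low's and High's payoffs gives −5q + 5 = 11q − 6 ⇒ q = 11/16.

25/16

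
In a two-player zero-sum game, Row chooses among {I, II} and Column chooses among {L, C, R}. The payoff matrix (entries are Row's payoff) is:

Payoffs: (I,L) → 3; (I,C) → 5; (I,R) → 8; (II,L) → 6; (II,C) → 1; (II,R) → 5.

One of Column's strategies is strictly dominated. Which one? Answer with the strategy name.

R

C holds Row's payoff strictly below R in every row: 5 < 8, 1 < 5.
So R is strictly dominated for Column.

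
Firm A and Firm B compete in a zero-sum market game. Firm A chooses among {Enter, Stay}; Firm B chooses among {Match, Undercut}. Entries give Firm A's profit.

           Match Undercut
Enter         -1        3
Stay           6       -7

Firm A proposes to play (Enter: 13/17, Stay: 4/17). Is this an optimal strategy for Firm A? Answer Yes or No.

Yes

Against Match this mix gives (13/17)·(-1) + (4/17)·6 = 11/17.
Against Undercut this mix gives (13/17)·3 + (4/17)·(-7) = 11/17.
All of Firm B's active replies (Match, Undercut) yield 11/17, and no column does worse for Firm A. The mix makes Firm B indifferent and guarantees 11/17, so it is optimal.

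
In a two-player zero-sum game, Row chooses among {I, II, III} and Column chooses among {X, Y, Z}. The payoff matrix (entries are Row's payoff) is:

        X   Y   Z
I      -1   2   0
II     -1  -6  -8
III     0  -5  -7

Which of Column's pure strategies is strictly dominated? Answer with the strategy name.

Y

Z holds Row's payoff strictly below Y in every row: 0 < 2, -8 < -6, -7 < -5.
So Y is strictly dominated for Column.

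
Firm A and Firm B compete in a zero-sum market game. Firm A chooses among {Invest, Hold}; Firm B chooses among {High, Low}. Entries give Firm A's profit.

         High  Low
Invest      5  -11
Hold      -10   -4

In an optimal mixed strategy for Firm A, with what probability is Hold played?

8/11

Row minima: Invest → -11, Hold → -10; maximin = -10.
Column maxima: High → 5, Low → -4; minimax = -4.
-10 ≠ -4, so there is no saddle point; optimal play is mixed.
Let Firm A play Invest with probability p. Expected payoff against High: 5p + (-10)(1−p) = 15p − 10; against Low: (-11)p + (-4)(1−p) = −7p − 4.
Setting these equal: 15p − 10 = −7p − 4 ⇒ 22p = 6 ⇒ p = 3/11, and the value is (15)·(3/11) − 10 = -65/11.
For Firm B: with q = P(High), equating Invest's and Hold's payoffs gives 16q − 11 = −6q − 4 ⇒ q = 7/22.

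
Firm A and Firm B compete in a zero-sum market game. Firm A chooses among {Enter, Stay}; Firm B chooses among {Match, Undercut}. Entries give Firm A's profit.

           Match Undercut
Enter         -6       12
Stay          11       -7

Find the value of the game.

5/2

Row minima: Enter → -6, Stay → -7; maximin = -6.
Column maxima: Match → 11, Undercut → 12; minimax = 11.
-6 ≠ 11, so there is no saddle point; optimal play is mixed.
Let Firm A play Enter with probability p. Expected payoff against Match: (-6)p + 11(1−p) = −17p + 11; against Undercut: 12p + (-7)(1−p) = 19p − 7.
Setting these equal: −17p + 11 = 19p − 7 ⇒ −36p = -18 ⇒ p = 1/2, and the value is (-17)·(1/2) + 11 = 5/2.
For Firm B: with q = P(Match), equating Enter's and Stay's payoffs gives −18q + 12 = 18q − 7 ⇒ q = 19/36.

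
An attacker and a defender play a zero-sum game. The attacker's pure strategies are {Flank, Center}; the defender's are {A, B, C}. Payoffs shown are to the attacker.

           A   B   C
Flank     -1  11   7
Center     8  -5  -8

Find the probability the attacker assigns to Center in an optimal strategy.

Row minima: Flank → -1, Center → -8; maximin = -1.
Column maxima: A → 8, B → 11, C → 7; minimax = 7.
-1 ≠ 7, so there is no saddle point; optimal play is mixed.
B is strictly dominated by C (it gives the attacker strictly more in every row), so the defender never plays it.
On the remaining 2×2 (Flank, Center vs A, C):
Let the attacker play Flank with probability p. Expected payoff against A: (-1)p + 8(1−p) = −9p + 8; against C: 7p + (-8)(1−p) = 15p − 8.
Setting these equal: −9p + 8 = 15p − 8 ⇒ −24p = -16 ⇒ p = 2/3, and the value is (-9)·(2/3) + 8 = 2.
For the defender: with q = P(A), equating Flank's and Center's payoffs gives −8q + 7 = 16q − 8 ⇒ q = 5/8.

1/3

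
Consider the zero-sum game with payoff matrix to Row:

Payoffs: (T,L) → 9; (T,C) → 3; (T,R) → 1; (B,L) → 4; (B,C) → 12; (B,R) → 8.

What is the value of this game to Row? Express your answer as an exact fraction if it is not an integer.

17/3

Row minima: T → 1, B → 4; maximin = 4.
Column maxima: L → 9, C → 12, R → 8; minimax = 8.
4 ≠ 8, so there is no saddle point; optimal play is mixed.
C is strictly dominated by R (it gives Row strictly more in every row), so Column never plays it.
On the remaining 2×2 (T, B vs L, R):
Let Row play T with probability p. Expected payoff against L: 9p + 4(1−p) = 5p + 4; against R: 1p + 8(1−p) = −7p + 8.
Setting these equal: 5p + 4 = −7p + 8 ⇒ 12p = 4 ⇒ p = 1/3, and the value is (5)·(1/3) + 4 = 17/3.
For Column: with q = P(L), equating T's and B's payoffs gives 8q + 1 = −4q + 8 ⇒ q = 7/12.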